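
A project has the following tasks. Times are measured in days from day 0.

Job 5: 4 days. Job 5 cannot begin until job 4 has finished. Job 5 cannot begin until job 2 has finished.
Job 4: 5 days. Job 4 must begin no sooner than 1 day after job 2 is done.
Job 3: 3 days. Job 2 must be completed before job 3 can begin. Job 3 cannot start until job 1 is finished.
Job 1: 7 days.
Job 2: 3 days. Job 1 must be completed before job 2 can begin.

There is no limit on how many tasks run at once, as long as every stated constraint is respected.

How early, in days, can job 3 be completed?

13

Nothing blocks job 1, so it runs from day 0 to day 7.
Job 2 waits on job 1 (finishes day 7), so it starts at day 7 and finishes at 7 + 3 = day 10.
For job 3: job 2 (finishes day 10); job 1 (finishes day 7). Taking the maximum gives a start of day 10, and it finishes at 10 + 3 = day 13.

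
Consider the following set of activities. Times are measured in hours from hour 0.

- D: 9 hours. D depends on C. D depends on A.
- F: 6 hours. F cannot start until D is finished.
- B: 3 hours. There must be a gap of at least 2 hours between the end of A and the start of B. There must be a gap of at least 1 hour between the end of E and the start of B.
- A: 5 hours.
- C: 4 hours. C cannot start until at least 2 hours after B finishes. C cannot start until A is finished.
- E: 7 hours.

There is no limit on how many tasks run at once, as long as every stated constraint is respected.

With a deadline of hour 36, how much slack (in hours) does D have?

4

Nothing blocks E, so it runs from hour 0 to hour 7.
A has no prerequisites, so it starts at hour 0 and finishes at hour 5.
B needs all of A (finishes hour 5, plus 2-hour gap → hour 7); E (finishes hour 7, plus 1-hour gap → hour 8). That puts its earliest start at hour 8; it finishes at 8 + 3 = hour 11.
For C: B (finishes hour 11, plus 2-hour gap → hour 13); A (finishes hour 5). Taking the maximum gives a start of hour 13, and it finishes at 13 + 4 = hour 17.
D has to wait for C (finishes hour 17); A (finishes hour 5). The latest of these is hour 17, so D runs hour 17 to 17 + 9 = hour 26.

Working backward from the deadline:
To finish by hour 36, F (duration 6) must start no later than hour 30.
D must finish before F (must start by hour 30). With a 9-hour duration, D must start by 30 − 9 = hour 21.
So D can start as early as hour 17 and as late as hour 21, giving 21 − 17 = 4 hours of slack.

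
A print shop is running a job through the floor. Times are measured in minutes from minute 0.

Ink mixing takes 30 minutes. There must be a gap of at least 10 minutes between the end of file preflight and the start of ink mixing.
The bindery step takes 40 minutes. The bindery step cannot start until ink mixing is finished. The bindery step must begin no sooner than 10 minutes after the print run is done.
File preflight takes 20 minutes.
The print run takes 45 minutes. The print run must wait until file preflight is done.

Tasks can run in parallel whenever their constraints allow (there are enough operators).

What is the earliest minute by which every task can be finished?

Nothing blocks file preflight, so it runs from minute 0 to minute 20.
After file preflight (finishes minute 20), the print run can start at minute 20 and finishes at minute 65.
Ink mixing cannot begin until file preflight (finishes minute 20, plus 10-minute gap → minute 30). It runs from minute 30 to 30 + 30 = minute 60.
The bindery step has to wait for ink mixing (finishes minute 60); the print run (finishes minute 65, plus 10-minute gap → minute 75). The latest of these is minute 75, so the bindery step runs minute 75 to 75 + 40 = minute 115.
All tasks are finished once the last one completes. Finish times: File preflight at 20, Ink mixing at 60, The print run at 65, The bindery step at 115. The latest is minute 115.

115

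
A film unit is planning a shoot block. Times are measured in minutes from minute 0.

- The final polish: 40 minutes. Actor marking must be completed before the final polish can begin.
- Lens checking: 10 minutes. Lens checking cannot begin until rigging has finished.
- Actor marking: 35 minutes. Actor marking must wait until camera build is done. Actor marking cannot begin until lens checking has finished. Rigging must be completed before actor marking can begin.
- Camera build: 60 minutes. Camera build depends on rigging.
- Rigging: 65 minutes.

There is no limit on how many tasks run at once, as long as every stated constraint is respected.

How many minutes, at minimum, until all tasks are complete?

200

Rigging can start immediately at minute 0; it finishes at minute 65.
After rigging (finishes minute 65), lens checking can start at minute 65 and finishes at minute 75.
Camera build waits on rigging (finishes minute 65), so it starts at minute 65 and finishes at 65 + 60 = minute 125.
Actor marking cannot start until camera build (finishes minute 125); lens checking (finishes minute 75); rigging (finishes minute 65). The controlling bound is minute 125, so actor marking finishes at 125 + 35 = minute 160.
The final polish cannot begin until actor marking (finishes minute 160). It runs from minute 160 to 160 + 40 = minute 200.
All tasks are finished once the last one completes. Finish times: Rigging at 65, Camera build at 125, Lens checking at 75, Actor marking at 160, The final polish at 200. The latest is minute 200.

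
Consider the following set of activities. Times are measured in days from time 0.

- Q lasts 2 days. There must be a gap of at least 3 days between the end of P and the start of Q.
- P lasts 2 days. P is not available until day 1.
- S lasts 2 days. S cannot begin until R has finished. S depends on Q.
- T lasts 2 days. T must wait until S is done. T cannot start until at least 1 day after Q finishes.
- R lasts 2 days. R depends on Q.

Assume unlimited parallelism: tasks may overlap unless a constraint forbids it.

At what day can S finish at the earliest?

P waits on its own release at day 1, so it starts at day 1 and finishes at 1 + 2 = day 3.
Q cannot begin until P (finishes day 3, plus 3-day gap → day 6). It runs from day 6 to 6 + 2 = day 8.
R waits on Q (finishes day 8), so it starts at day 8 and finishes at 8 + 2 = day 10.
For S: R (finishes day 10); Q (finishes day 8). Taking the maximum gives a start of day 10, and it finishes at 10 + 2 = day 12.

12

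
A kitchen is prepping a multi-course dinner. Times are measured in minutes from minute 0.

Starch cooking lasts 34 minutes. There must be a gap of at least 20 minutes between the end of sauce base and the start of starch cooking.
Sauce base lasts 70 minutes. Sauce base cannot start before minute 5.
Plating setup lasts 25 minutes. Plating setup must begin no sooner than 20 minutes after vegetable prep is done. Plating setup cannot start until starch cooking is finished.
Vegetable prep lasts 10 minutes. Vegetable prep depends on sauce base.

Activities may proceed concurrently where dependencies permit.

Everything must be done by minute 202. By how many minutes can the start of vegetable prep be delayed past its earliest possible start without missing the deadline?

72

Sauce base waits on its own release at minute 5, so it starts at minute 5 and finishes at 5 + 70 = minute 75.
Vegetable prep cannot begin until sauce base (finishes minute 75). It runs from minute 75 to 75 + 10 = minute 85.

Working backward from the deadline:
Plating setup must finish by minute 202; it takes 25 minutes, so it must start by 202 − 25 = minute 177.
Vegetable prep has to be done before plating setup (must start by minute 177, minus 20-minute gap → minute 157). That means finishing by minute 157, i.e. starting by 157 − 10 = minute 147.
So vegetable prep can start as early as minute 75 and as late as minute 147, giving 147 − 75 = 72 minutes of slack.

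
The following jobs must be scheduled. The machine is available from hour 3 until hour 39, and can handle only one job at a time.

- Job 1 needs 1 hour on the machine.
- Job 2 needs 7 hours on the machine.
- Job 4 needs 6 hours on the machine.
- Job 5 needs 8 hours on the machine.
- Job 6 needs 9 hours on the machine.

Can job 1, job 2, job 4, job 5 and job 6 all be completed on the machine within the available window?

Yes

The machine window is 39 − 3 = 36 hours.
Running back to back, the jobs need 1 + 7 + 6 + 8 + 9 = 31 hours on the machine.
Since 31 ≤ 36, they fit within the window.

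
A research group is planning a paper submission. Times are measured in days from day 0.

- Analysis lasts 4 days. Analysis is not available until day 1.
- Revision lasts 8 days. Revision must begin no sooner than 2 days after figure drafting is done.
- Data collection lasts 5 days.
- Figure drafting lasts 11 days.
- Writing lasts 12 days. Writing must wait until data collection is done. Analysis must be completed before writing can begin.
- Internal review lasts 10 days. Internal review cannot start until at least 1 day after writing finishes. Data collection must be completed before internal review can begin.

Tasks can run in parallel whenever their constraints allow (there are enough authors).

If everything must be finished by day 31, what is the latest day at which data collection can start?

Nothing follows internal review; the deadline of day 31 is its only limit. It must start by 31 − 10 = day 21.
Since internal review (must start by day 21, minus 1-day gap → day 20) depends on it, writing must finish by day 20. Backing off its 12-day duration gives a latest start of day 8.
Data collection must finish in time for writing (must start by day 8); internal review (must start by day 21). The tightest is day 8, so data collection must start by 8 − 5 = day 3.

3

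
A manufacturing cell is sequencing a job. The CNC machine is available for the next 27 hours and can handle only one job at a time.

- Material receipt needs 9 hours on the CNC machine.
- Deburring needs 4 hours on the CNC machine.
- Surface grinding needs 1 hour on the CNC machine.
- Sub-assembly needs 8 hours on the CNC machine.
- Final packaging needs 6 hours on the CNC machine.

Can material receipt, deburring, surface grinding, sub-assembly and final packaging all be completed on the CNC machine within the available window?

Running back to back, the jobs need 9 + 4 + 1 + 8 + 6 = 28 hours on the CNC machine.
Since 28 > 27, they cannot all fit.

No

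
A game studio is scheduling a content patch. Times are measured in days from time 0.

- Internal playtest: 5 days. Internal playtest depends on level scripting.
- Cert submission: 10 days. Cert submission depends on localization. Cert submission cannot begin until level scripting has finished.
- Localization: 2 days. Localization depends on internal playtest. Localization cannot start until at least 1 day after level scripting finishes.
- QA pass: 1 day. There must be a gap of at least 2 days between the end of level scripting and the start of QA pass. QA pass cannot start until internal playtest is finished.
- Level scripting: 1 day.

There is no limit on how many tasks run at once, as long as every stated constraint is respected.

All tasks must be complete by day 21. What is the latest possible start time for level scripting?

Cert submission has no dependents, so it just needs to finish by day 21. Starting by 21 − 10 = day 11 achieves that.
Since cert submission (must start by day 11) depends on it, localization must finish by day 11. Backing off its 2-day duration gives a latest start of day 9.
Nothing follows QA pass; the deadline of day 21 is its only limit. It must start by 21 − 1 = day 20.
Internal playtest has several dependents: localization (must start by day 9); QA pass (must start by day 20). The earliest of those limits is day 9, so internal playtest must start by 9 − 5 = day 4.
Level scripting must finish in time for internal playtest (must start by day 4); localization (must start by day 9, minus 1-day gap → day 8); QA pass (must start by day 20, minus 2-day gap → day 18); cert submission (must start by day 11). The tightest is day 4, so level scripting must start by 4 − 1 = day 3.

3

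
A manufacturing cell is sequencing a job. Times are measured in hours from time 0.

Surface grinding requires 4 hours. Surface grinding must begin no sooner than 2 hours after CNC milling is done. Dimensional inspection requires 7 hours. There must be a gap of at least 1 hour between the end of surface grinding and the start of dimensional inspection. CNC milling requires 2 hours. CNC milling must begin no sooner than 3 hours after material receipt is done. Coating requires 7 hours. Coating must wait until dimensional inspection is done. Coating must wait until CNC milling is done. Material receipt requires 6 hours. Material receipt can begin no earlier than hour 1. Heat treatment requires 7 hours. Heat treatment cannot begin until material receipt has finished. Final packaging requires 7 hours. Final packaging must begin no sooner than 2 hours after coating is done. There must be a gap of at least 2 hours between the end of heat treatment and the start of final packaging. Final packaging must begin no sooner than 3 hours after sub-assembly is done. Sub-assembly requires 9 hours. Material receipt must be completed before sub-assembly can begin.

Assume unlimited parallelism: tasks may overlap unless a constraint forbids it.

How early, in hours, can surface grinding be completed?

18

Material receipt cannot begin until its own release at hour 1. It runs from hour 1 to 1 + 6 = hour 7.
CNC milling cannot begin until material receipt (finishes hour 7, plus 3-hour gap → hour 10). It runs from hour 10 to 10 + 2 = hour 12.
Surface grinding waits on CNC milling (finishes hour 12, plus 2-hour gap → hour 14), so it starts at hour 14 and finishes at 14 + 4 = hour 18.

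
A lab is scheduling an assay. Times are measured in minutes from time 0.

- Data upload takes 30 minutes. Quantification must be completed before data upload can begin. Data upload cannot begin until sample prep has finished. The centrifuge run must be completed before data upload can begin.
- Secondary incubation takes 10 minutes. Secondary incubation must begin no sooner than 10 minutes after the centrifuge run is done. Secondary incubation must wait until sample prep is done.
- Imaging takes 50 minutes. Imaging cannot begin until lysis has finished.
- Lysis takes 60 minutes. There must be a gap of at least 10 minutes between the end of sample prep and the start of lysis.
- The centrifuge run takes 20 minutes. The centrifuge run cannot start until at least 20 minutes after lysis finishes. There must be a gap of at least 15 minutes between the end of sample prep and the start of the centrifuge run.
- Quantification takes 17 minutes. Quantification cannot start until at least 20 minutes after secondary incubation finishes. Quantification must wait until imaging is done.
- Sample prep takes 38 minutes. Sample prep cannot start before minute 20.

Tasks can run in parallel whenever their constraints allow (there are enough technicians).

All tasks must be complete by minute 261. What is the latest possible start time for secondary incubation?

184

To finish by minute 261, data upload (duration 30) must start no later than minute 231.
Quantification feeds into data upload (must start by minute 231); so quantification must finish by minute 231 and therefore start by minute 214.
Secondary incubation must finish before quantification (must start by minute 214, minus 20-minute gap → minute 194). With a 10-minute duration, secondary incubation must start by 194 − 10 = minute 184.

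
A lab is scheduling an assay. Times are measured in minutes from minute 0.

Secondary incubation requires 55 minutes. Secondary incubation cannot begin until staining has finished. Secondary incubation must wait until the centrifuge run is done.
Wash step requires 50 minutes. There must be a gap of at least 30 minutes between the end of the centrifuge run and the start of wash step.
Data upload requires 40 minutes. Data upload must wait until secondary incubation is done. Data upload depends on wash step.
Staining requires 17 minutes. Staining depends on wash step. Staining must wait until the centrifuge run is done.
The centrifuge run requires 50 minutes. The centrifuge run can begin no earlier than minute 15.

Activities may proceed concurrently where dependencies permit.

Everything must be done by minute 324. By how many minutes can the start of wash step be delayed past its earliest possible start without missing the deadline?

The centrifuge run waits on its own release at minute 15, so it starts at minute 15 and finishes at 15 + 50 = minute 65.
Wash step waits on the centrifuge run (finishes minute 65, plus 30-minute gap → minute 95), so it starts at minute 95 and finishes at 95 + 50 = minute 145.

Working backward from the deadline:
Nothing follows data upload; the deadline of minute 324 is its only limit. It must start by 324 − 40 = minute 284.
Since data upload (must start by minute 284) depends on it, secondary incubation must finish by minute 284. Backing off its 55-minute duration gives a latest start of minute 229.
Since secondary incubation (must start by minute 229) depends on it, staining must finish by minute 229. Backing off its 17-minute duration gives a latest start of minute 212.
For wash step: staining (must start by minute 212); data upload (must start by minute 284). The most restrictive is minute 212; with a 50-minute duration, wash step must start by minute 162.
So wash step can start as early as minute 95 and as late as minute 162, giving 162 − 95 = 67 minutes of slack.

67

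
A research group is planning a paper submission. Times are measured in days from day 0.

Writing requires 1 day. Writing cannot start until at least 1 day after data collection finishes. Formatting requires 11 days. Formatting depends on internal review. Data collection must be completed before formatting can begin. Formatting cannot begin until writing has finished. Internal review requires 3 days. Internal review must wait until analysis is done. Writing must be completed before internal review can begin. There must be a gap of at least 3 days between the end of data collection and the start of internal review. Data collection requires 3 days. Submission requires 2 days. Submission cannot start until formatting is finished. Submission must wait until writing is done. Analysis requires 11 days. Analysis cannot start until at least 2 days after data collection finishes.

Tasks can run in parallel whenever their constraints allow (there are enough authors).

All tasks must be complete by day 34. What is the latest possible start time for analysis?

To finish by day 34, submission (duration 2) must start no later than day 32.
Formatting must finish before submission (must start by day 32). With an 11-day duration, formatting must start by 32 − 11 = day 21.
Internal review has to be done before formatting (must start by day 21). That means finishing by day 21, i.e. starting by 21 − 3 = day 18.
Analysis feeds into internal review (must start by day 18); so analysis must finish by day 18 and therefore start by day 7.

7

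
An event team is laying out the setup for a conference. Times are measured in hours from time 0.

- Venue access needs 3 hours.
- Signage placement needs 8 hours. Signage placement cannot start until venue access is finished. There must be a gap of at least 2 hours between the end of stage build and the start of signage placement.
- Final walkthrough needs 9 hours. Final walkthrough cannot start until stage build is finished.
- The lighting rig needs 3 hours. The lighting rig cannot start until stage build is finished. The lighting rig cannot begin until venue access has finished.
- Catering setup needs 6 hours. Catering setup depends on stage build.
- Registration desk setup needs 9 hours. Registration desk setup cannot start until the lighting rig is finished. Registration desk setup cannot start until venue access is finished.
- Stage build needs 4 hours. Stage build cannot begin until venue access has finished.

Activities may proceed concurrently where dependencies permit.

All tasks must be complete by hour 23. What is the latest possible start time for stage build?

7

Nothing follows registration desk setup; the deadline of hour 23 is its only limit. It must start by 23 − 9 = hour 14.
The lighting rig has to be done before registration desk setup (must start by hour 14). That means finishing by hour 14, i.e. starting by 14 − 3 = hour 11.
Nothing follows signage placement; the deadline of hour 23 is its only limit. It must start by 23 − 8 = hour 15.
Nothing follows catering setup; the deadline of hour 23 is its only limit. It must start by 23 − 6 = hour 17.
Final walkthrough has no dependents, so it just needs to finish by hour 23. Starting by 23 − 9 = hour 14 achieves that.
Stage build has several dependents: the lighting rig (must start by hour 11); signage placement (must start by hour 15, minus 2-hour gap → hour 13); catering setup (must start by hour 17); final walkthrough (must start by hour 14). The earliest of those limits is hour 11, so stage build must start by 11 − 4 = hour 7.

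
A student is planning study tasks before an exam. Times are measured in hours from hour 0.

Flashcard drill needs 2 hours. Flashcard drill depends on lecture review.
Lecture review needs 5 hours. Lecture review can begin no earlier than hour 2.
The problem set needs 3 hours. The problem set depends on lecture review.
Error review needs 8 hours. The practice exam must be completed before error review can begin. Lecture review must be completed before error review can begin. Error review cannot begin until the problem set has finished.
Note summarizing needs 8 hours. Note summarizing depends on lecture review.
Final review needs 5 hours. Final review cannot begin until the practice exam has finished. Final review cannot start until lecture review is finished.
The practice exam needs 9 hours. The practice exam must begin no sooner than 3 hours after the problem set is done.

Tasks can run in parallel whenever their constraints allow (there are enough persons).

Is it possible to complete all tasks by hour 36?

After its own release at hour 2, lecture review can start at hour 2 and finishes at hour 7.
Note summarizing waits on lecture review (finishes hour 7), so it starts at hour 7 and finishes at 7 + 8 = hour 15.
After lecture review (finishes hour 7), flashcard drill can start at hour 7 and finishes at hour 9.
The problem set waits on lecture review (finishes hour 7), so it starts at hour 7 and finishes at 7 + 3 = hour 10.
After the problem set (finishes hour 10, plus 3-hour gap → hour 13), the practice exam can start at hour 13 and finishes at hour 22.
Final review needs all of the practice exam (finishes hour 22); lecture review (finishes hour 7). That puts its earliest start at hour 22; it finishes at 22 + 5 = hour 27.
For error review: the practice exam (finishes hour 22); lecture review (finishes hour 7); the problem set (finishes hour 10). Taking the maximum gives a start of hour 22, and it finishes at 22 + 8 = hour 30.
Every task is finished by hour 30, which is no later than the deadline of 36, so the schedule is feasible.

Yes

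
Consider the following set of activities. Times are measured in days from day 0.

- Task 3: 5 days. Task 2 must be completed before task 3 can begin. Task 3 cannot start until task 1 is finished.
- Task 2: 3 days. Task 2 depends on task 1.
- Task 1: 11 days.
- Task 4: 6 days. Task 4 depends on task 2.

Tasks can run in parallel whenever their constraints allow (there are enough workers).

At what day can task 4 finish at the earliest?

20

Task 1 has no prerequisites, so it starts at day 0 and finishes at day 11.
Task 2 cannot begin until task 1 (finishes day 11). It runs from day 11 to 11 + 3 = day 14.
Task 4 cannot begin until task 2 (finishes day 14). It runs from day 14 to 14 + 6 = day 20.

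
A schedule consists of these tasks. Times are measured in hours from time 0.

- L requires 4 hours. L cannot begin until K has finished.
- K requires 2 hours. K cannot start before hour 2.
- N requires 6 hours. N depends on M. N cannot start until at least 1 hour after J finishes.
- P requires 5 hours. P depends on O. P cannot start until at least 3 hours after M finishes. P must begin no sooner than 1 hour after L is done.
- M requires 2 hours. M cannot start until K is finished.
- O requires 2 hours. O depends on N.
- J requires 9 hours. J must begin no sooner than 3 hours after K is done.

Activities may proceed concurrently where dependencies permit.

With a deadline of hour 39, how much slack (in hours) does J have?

After its own release at hour 2, K can start at hour 2 and finishes at hour 4.
J cannot begin until K (finishes hour 4, plus 3-hour gap → hour 7). It runs from hour 7 to 7 + 9 = hour 16.

Working backward from the deadline:
Nothing follows P; the deadline of hour 39 is its only limit. It must start by 39 − 5 = hour 34.
Since P (must start by hour 34) depends on it, O must finish by hour 34. Backing off its 2-hour duration gives a latest start of hour 32.
N feeds into O (must start by hour 32); so N must finish by hour 32 and therefore start by hour 26.
J has to be done before N (must start by hour 26, minus 1-hour gap → hour 25). That means finishing by hour 25, i.e. starting by 25 − 9 = hour 16.
So J can start as early as hour 7 and as late as hour 16, giving 16 − 7 = 9 hours of slack.

9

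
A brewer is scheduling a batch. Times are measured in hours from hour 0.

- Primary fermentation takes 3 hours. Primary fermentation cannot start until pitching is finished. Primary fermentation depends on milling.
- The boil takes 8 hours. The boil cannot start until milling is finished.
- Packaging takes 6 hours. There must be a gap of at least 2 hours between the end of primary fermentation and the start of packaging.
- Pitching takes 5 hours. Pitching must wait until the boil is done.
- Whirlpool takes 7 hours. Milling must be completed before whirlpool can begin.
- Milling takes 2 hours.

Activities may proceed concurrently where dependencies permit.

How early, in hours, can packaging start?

Milling has no prerequisites, so it starts at hour 0 and finishes at hour 2.
The boil waits on milling (finishes hour 2), so it starts at hour 2 and finishes at 2 + 8 = hour 10.
Pitching cannot begin until the boil (finishes hour 10). It runs from hour 10 to 10 + 5 = hour 15.
Primary fermentation needs all of pitching (finishes hour 15); milling (finishes hour 2). That puts its earliest start at hour 15; it finishes at 15 + 3 = hour 18.
Packaging waits on primary fermentation (finishes hour 18, plus 2-hour gap → hour 20), so the earliest it can start is hour 20.

20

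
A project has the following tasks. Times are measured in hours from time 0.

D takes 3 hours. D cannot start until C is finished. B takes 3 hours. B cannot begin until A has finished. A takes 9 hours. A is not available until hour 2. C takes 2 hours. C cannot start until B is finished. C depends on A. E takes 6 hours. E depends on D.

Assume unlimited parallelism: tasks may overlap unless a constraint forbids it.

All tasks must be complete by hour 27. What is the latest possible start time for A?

E has no dependents, so it just needs to finish by hour 27. Starting by 27 − 6 = hour 21 achieves that.
D feeds into E (must start by hour 21); so D must finish by hour 21 and therefore start by hour 18.
C must finish before D (must start by hour 18). With a 2-hour duration, C must start by 18 − 2 = hour 16.
B feeds into C (must start by hour 16); so B must finish by hour 16 and therefore start by hour 13.
A has several dependents: B (must start by hour 13); C (must start by hour 16). The earliest of those limits is hour 13, so A must start by 13 − 9 = hour 4.

4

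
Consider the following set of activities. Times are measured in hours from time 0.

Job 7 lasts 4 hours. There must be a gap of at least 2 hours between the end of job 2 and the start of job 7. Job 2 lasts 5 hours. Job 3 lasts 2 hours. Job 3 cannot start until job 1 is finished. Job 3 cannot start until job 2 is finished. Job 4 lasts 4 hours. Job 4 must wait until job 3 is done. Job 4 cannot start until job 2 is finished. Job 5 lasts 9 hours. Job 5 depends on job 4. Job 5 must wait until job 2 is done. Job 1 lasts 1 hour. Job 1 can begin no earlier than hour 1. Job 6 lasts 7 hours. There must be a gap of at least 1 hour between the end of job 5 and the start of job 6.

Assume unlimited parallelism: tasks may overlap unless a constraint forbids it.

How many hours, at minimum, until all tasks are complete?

Job 2 can start immediately at hour 0; it finishes at hour 5.
Job 7 cannot begin until job 2 (finishes hour 5, plus 2-hour gap → hour 7). It runs from hour 7 to 7 + 4 = hour 11.
After its own release at hour 1, job 1 can start at hour 1 and finishes at hour 2.
Job 3 needs all of job 1 (finishes hour 2); job 2 (finishes hour 5). That puts its earliest start at hour 5; it finishes at 5 + 2 = hour 7.
For job 4: job 3 (finishes hour 7); job 2 (finishes hour 5). Taking the maximum gives a start of hour 7, and it finishes at 7 + 4 = hour 11.
Job 5 needs all of job 4 (finishes hour 11); job 2 (finishes hour 5). That puts its earliest start at hour 11; it finishes at 11 + 9 = hour 20.
Job 6 waits on job 5 (finishes hour 20, plus 1-hour gap → hour 21), so it starts at hour 21 and finishes at 21 + 7 = hour 28.
All tasks are finished once the last one completes. Finish times: Job 1 at 2, Job 2 at 5, Job 3 at 7, Job 4 at 11, Job 5 at 20, Job 6 at 28, Job 7 at 11. The latest is hour 28.

28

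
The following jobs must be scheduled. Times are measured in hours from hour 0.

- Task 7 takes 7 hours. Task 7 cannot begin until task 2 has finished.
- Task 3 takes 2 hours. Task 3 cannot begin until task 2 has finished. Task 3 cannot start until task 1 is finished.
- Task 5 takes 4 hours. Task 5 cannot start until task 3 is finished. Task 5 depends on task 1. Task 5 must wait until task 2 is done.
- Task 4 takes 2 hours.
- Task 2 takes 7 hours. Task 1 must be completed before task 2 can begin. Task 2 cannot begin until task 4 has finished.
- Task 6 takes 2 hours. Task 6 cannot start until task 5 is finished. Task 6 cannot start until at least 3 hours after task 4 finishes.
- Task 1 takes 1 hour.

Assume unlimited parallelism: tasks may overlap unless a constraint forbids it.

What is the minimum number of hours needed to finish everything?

Nothing blocks task 4, so it runs from hour 0 to hour 2.
Task 1 has no prerequisites, so it starts at hour 0 and finishes at hour 1.
Task 2 needs all of task 1 (finishes hour 1); task 4 (finishes hour 2). That puts its earliest start at hour 2; it finishes at 2 + 7 = hour 9.
Task 7 waits on task 2 (finishes hour 9), so it starts at hour 9 and finishes at 9 + 7 = hour 16.
Task 3 needs all of task 2 (finishes hour 9); task 1 (finishes hour 1). That puts its earliest start at hour 9; it finishes at 9 + 2 = hour 11.
Task 5 cannot start until task 3 (finishes hour 11); task 1 (finishes hour 1); task 2 (finishes hour 9). The controlling bound is hour 11, so task 5 finishes at 11 + 4 = hour 15.
Task 6 needs all of task 5 (finishes hour 15); task 4 (finishes hour 2, plus 3-hour gap → hour 5). That puts its earliest start at hour 15; it finishes at 15 + 2 = hour 17.
All tasks are finished once the last one completes. Finish times: Task 1 at 1, Task 2 at 9, Task 3 at 11, Task 4 at 2, Task 5 at 15, Task 6 at 17, Task 7 at 16. The latest is hour 17.

17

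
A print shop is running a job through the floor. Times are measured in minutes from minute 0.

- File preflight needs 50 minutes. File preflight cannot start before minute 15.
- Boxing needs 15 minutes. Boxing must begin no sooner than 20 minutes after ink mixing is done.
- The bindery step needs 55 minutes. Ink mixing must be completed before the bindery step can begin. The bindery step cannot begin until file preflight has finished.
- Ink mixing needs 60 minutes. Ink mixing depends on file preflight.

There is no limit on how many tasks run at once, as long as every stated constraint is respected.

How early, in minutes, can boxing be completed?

File preflight waits on its own release at minute 15, so it starts at minute 15 and finishes at 15 + 50 = minute 65.
After file preflight (finishes minute 65), ink mixing can start at minute 65 and finishes at minute 125.
After ink mixing (finishes minute 125, plus 20-minute gap → minute 145), boxing can start at minute 145 and finishes at minute 160.

160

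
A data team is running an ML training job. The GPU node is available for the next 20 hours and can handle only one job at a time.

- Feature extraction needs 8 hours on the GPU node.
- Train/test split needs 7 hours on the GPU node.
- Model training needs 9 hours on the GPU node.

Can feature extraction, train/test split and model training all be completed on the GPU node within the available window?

No

Running back to back, the jobs need 8 + 7 + 9 = 24 hours on the GPU node.
Since 24 > 20, they cannot all fit.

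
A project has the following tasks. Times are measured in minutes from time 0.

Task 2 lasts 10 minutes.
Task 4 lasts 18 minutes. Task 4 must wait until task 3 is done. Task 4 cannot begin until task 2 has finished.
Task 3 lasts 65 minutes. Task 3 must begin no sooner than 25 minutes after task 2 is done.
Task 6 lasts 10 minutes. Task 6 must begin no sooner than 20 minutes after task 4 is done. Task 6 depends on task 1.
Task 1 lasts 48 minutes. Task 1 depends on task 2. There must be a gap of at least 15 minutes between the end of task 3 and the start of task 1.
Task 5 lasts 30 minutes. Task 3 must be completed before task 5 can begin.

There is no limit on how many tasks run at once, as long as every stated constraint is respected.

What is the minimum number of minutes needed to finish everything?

Nothing blocks task 2, so it runs from minute 0 to minute 10.
Task 3 waits on task 2 (finishes minute 10, plus 25-minute gap → minute 35), so it starts at minute 35 and finishes at 35 + 65 = minute 100.
Task 5 waits on task 3 (finishes minute 100), so it starts at minute 100 and finishes at 100 + 30 = minute 130.
Task 4 needs all of task 3 (finishes minute 100); task 2 (finishes minute 10). That puts its earliest start at minute 100; it finishes at 100 + 18 = minute 118.
Task 1 needs all of task 2 (finishes minute 10); task 3 (finishes minute 100, plus 15-minute gap → minute 115). That puts its earliest start at minute 115; it finishes at 115 + 48 = minute 163.
Task 6 has to wait for task 4 (finishes minute 118, plus 20-minute gap → minute 138); task 1 (finishes minute 163). The latest of these is minute 163, so task 6 runs minute 163 to 163 + 10 = minute 173.
All tasks are finished once the last one completes. Finish times: Task 1 at 163, Task 2 at 10, Task 3 at 100, Task 4 at 118, Task 5 at 130, Task 6 at 173. The latest is minute 173.

173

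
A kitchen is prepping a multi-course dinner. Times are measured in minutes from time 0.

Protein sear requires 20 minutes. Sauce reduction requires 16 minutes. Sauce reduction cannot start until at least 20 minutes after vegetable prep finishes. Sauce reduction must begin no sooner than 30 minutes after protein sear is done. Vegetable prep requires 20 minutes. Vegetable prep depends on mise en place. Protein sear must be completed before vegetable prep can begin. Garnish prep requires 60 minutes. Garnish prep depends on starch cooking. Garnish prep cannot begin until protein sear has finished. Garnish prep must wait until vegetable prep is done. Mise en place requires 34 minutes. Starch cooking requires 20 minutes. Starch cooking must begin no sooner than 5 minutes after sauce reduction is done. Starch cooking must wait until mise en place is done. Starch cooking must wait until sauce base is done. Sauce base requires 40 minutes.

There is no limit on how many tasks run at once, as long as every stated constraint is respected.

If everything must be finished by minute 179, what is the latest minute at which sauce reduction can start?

78

Garnish prep must finish by minute 179; it takes 60 minutes, so it must start by 179 − 60 = minute 119.
Starch cooking feeds into garnish prep (must start by minute 119); so starch cooking must finish by minute 119 and therefore start by minute 99.
Sauce reduction feeds into starch cooking (must start by minute 99, minus 5-minute gap → minute 94); so sauce reduction must finish by minute 94 and therefore start by minute 78.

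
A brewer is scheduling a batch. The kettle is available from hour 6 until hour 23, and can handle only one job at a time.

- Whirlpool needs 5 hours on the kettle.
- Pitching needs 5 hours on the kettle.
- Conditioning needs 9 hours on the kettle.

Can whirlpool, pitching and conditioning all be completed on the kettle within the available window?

No

The kettle window is 23 − 6 = 17 hours.
Running back to back, the jobs need 5 + 5 + 9 = 19 hours on the kettle.
Since 19 > 17, they cannot all fit.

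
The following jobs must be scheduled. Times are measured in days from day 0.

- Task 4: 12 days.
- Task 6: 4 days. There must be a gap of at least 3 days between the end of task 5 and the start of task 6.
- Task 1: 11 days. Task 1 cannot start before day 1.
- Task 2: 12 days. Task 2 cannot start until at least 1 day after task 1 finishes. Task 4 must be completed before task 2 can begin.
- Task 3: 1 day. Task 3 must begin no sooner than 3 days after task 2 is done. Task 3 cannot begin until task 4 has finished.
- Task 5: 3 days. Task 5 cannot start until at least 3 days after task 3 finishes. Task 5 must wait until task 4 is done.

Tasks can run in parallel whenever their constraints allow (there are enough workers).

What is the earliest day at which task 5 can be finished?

Task 4 has no prerequisites, so it starts at day 0 and finishes at day 12.
After its own release at day 1, task 1 can start at day 1 and finishes at day 12.
Task 2 needs all of task 1 (finishes day 12, plus 1-day gap → day 13); task 4 (finishes day 12). That puts its earliest start at day 13; it finishes at 13 + 12 = day 25.
Task 3 cannot start until task 2 (finishes day 25, plus 3-day gap → day 28); task 4 (finishes day 12). The controlling bound is day 28, so task 3 finishes at 28 + 1 = day 29.
Task 5 needs all of task 3 (finishes day 29, plus 3-day gap → day 32); task 4 (finishes day 12). That puts its earliest start at day 32; it finishes at 32 + 3 = day 35.

35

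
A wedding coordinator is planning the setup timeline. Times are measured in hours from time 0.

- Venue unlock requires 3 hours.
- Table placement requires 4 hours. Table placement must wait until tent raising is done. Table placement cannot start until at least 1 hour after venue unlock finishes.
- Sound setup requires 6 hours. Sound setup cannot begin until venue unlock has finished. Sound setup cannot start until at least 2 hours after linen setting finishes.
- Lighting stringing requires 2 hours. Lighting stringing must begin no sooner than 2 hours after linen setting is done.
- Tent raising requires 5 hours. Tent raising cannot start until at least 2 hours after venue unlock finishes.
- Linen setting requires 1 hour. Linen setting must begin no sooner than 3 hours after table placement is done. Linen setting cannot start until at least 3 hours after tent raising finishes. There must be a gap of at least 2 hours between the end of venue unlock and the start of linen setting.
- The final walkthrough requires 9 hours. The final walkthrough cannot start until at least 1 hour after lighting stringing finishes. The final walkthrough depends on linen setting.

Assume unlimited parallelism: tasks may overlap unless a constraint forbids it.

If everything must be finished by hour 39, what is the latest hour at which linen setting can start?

To finish by hour 39, the final walkthrough (duration 9) must start no later than hour 30.
Lighting stringing has to be done before the final walkthrough (must start by hour 30, minus 1-hour gap → hour 29). That means finishing by hour 29, i.e. starting by 29 − 2 = hour 27.
Nothing follows sound setup; the deadline of hour 39 is its only limit. It must start by 39 − 6 = hour 33.
For linen setting: lighting stringing (must start by hour 27, minus 2-hour gap → hour 25); sound setup (must start by hour 33, minus 2-hour gap → hour 31); the final walkthrough (must start by hour 30). The most restrictive is hour 25; with a 1-hour duration, linen setting must start by hour 24.

24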